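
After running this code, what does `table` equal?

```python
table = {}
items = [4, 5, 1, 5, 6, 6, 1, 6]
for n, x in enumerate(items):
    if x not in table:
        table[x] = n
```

Let's trace through this code step by step.

Initialize: table = {}
Initialize: items = [4, 5, 1, 5, 6, 6, 1, 6]
Entering loop: for n, x in enumerate(items):

After execution: table = {4: 0, 5: 1, 1: 2, 6: 4}
{4: 0, 5: 1, 1: 2, 6: 4}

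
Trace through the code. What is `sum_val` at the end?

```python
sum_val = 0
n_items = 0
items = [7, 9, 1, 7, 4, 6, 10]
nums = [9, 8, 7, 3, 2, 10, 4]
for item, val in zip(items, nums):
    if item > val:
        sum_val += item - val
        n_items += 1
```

Let's trace through this code step by step.

Initialize: sum_val = 0
Initialize: n_items = 0
Initialize: items = [7, 9, 1, 7, 4, 6, 10]
Initialize: nums = [9, 8, 7, 3, 2, 10, 4]
Entering loop: for item, val in zip(items, nums):

After execution: sum_val = 13
13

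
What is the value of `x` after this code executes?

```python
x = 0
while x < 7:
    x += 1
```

Let's trace through this code step by step.

Initialize: x = 0
Entering loop: while x < 7:

After execution: x = 7
7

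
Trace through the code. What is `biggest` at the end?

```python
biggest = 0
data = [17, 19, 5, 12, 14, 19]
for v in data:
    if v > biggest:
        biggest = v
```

Let's trace through this code step by step.

Initialize: biggest = 0
Initialize: data = [17, 19, 5, 12, 14, 19]
Entering loop: for v in data:

After execution: biggest = 19
19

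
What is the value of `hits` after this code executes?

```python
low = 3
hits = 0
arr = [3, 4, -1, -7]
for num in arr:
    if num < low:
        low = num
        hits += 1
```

Let's trace through this code step by step.

Initialize: low = 3
Initialize: hits = 0
Initialize: arr = [3, 4, -1, -7]
Entering loop: for num in arr:

After execution: hits = 2
2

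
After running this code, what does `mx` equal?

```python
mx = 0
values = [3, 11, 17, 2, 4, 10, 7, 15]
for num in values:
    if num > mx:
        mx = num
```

Let's trace through this code step by step.

Initialize: mx = 0
Initialize: values = [3, 11, 17, 2, 4, 10, 7, 15]
Entering loop: for num in values:

After execution: mx = 17
17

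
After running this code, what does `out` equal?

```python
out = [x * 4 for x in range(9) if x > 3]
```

Let's trace through this code step by step.

Initialize: out = [x * 4 for x in range(9) if x > 3]

After execution: out = [16, 20, 24, 28, 32]
[16, 20, 24, 28, 32]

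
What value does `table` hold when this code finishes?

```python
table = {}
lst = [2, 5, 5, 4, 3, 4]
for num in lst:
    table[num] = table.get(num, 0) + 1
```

Let's trace through this code step by step.

Initialize: table = {}
Initialize: lst = [2, 5, 5, 4, 3, 4]
Entering loop: for num in lst:

After execution: table = {2: 1, 5: 2, 4: 2, 3: 1}
{2: 1, 5: 2, 4: 2, 3: 1}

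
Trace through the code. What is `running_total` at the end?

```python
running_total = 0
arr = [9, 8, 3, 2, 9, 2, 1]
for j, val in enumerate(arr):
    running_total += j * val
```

Let's trace through this code step by step.

Initialize: running_total = 0
Initialize: arr = [9, 8, 3, 2, 9, 2, 1]
Entering loop: for j, val in enumerate(arr):

After execution: running_total = 72
72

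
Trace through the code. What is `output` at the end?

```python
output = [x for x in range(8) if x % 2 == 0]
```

Let's trace through this code step by step.

Initialize: output = [x for x in range(8) if x % 2 == 0]

After execution: output = [0, 2, 4, 6]
[0, 2, 4, 6]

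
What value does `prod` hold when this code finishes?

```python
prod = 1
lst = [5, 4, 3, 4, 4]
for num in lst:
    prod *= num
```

Let's trace through this code step by step.

Initialize: prod = 1
Initialize: lst = [5, 4, 3, 4, 4]
Entering loop: for num in lst:

After execution: prod = 960
960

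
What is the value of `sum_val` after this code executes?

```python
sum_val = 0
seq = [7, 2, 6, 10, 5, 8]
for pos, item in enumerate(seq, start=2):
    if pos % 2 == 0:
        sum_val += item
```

Let's trace through this code step by step.

Initialize: sum_val = 0
Initialize: seq = [7, 2, 6, 10, 5, 8]
Entering loop: for pos, item in enumerate(seq, start=2):

After execution: sum_val = 18
18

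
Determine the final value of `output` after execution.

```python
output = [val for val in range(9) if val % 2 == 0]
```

Let's trace through this code step by step.

Initialize: output = [val for val in range(9) if val % 2 == 0]

After execution: output = [0, 2, 4, 6, 8]
[0, 2, 4, 6, 8]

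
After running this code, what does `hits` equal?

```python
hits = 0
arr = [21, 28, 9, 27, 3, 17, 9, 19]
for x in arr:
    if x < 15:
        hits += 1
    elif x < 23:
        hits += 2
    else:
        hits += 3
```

Let's trace through this code step by step.

Initialize: hits = 0
Initialize: arr = [21, 28, 9, 27, 3, 17, 9, 19]
Entering loop: for x in arr:

After execution: hits = 15
15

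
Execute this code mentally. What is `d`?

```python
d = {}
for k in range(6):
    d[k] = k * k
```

Let's trace through this code step by step.

Initialize: d = {}
Entering loop: for k in range(6):

After execution: d = {0: 0, 1: 1, 2: 4, 3: 9, 4: 16, 5: 25}
{0: 0, 1: 1, 2: 4, 3: 9, 4: 16, 5: 25}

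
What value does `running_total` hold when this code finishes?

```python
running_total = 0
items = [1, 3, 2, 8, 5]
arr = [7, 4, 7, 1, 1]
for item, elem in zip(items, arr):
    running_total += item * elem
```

Let's trace through this code step by step.

Initialize: running_total = 0
Initialize: items = [1, 3, 2, 8, 5]
Initialize: arr = [7, 4, 7, 1, 1]
Entering loop: for item, elem in zip(items, arr):

After execution: running_total = 46
46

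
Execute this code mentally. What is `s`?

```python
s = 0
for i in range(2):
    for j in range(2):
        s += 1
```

Let's trace through this code step by step.

Initialize: s = 0
Entering loop: for i in range(2):

After execution: s = 4
4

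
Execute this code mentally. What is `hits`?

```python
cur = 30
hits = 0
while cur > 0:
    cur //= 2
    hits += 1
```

Let's trace through this code step by step.

Initialize: cur = 30
Initialize: hits = 0
Entering loop: while cur > 0:

After execution: hits = 5
5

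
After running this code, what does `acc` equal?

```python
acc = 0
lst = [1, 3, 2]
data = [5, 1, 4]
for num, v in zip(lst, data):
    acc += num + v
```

Let's trace through this code step by step.

Initialize: acc = 0
Initialize: lst = [1, 3, 2]
Initialize: data = [5, 1, 4]
Entering loop: for num, v in zip(lst, data):

After execution: acc = 16
16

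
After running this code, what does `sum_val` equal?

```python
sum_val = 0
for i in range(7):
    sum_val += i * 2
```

Let's trace through this code step by step.

Initialize: sum_val = 0
Entering loop: for i in range(7):

After execution: sum_val = 42
42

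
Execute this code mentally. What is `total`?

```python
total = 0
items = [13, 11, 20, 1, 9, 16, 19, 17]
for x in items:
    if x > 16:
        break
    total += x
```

Let's trace through this code step by step.

Initialize: total = 0
Initialize: items = [13, 11, 20, 1, 9, 16, 19, 17]
Entering loop: for x in items:

After execution: total = 24
24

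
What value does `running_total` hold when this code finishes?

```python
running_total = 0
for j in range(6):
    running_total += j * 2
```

Let's trace through this code step by step.

Initialize: running_total = 0
Entering loop: for j in range(6):

After execution: running_total = 30
30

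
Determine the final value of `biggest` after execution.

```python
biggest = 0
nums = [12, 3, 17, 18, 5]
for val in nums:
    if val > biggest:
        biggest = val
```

Let's trace through this code step by step.

Initialize: biggest = 0
Initialize: nums = [12, 3, 17, 18, 5]
Entering loop: for val in nums:

After execution: biggest = 18
18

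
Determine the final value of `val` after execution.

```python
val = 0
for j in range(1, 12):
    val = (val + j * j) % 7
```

Let's trace through this code step by step.

Initialize: val = 0
Entering loop: for j in range(1, 12):

After execution: val = 2
2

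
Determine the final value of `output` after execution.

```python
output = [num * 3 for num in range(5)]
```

Let's trace through this code step by step.

Initialize: output = [num * 3 for num in range(5)]

After execution: output = [0, 3, 6, 9, 12]
[0, 3, 6, 9, 12]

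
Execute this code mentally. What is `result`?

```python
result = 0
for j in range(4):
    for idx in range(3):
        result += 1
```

Let's trace through this code step by step.

Initialize: result = 0
Entering loop: for j in range(4):

After execution: result = 12
12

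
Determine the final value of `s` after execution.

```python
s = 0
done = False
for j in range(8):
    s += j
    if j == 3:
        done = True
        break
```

Let's trace through this code step by step.

Initialize: s = 0
Initialize: done = False
Entering loop: for j in range(8):

After execution: s = 6
6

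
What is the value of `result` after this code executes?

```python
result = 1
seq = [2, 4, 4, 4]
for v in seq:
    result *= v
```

Let's trace through this code step by step.

Initialize: result = 1
Initialize: seq = [2, 4, 4, 4]
Entering loop: for v in seq:

After execution: result = 128
128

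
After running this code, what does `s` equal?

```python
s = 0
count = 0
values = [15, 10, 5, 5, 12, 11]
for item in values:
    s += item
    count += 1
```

Let's trace through this code step by step.

Initialize: s = 0
Initialize: count = 0
Initialize: values = [15, 10, 5, 5, 12, 11]
Entering loop: for item in values:

After execution: s = 58
58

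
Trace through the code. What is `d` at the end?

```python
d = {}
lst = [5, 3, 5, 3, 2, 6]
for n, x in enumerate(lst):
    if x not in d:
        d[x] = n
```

Let's trace through this code step by step.

Initialize: d = {}
Initialize: lst = [5, 3, 5, 3, 2, 6]
Entering loop: for n, x in enumerate(lst):

After execution: d = {5: 0, 3: 1, 2: 4, 6: 5}
{5: 0, 3: 1, 2: 4, 6: 5}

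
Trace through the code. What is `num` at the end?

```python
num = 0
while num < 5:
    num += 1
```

Let's trace through this code step by step.

Initialize: num = 0
Entering loop: while num < 5:

After execution: num = 5
5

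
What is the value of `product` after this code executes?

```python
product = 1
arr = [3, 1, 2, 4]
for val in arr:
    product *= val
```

Let's trace through this code step by step.

Initialize: product = 1
Initialize: arr = [3, 1, 2, 4]
Entering loop: for val in arr:

After execution: product = 24
24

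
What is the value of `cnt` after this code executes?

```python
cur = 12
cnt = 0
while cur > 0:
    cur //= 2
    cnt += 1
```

Let's trace through this code step by step.

Initialize: cur = 12
Initialize: cnt = 0
Entering loop: while cur > 0:

After execution: cnt = 4
4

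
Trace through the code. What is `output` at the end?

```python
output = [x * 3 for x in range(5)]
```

Let's trace through this code step by step.

Initialize: output = [x * 3 for x in range(5)]

After execution: output = [0, 3, 6, 9, 12]
[0, 3, 6, 9, 12]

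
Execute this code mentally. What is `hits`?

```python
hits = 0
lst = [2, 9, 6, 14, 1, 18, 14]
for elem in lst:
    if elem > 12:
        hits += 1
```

Let's trace through this code step by step.

Initialize: hits = 0
Initialize: lst = [2, 9, 6, 14, 1, 18, 14]
Entering loop: for elem in lst:

After execution: hits = 3
3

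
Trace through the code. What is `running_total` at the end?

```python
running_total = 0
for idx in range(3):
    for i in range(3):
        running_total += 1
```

Let's trace through this code step by step.

Initialize: running_total = 0
Entering loop: for idx in range(3):

After execution: running_total = 9
9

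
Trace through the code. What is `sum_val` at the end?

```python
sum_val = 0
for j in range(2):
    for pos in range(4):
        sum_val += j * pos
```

Let's trace through this code step by step.

Initialize: sum_val = 0
Entering loop: for j in range(2):

After execution: sum_val = 6
6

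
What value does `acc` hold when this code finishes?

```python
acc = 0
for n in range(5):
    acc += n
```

Let's trace through this code step by step.

Initialize: acc = 0
Entering loop: for n in range(5):

After execution: acc = 10
10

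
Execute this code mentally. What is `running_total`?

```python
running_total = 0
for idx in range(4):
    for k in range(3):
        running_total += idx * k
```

Let's trace through this code step by step.

Initialize: running_total = 0
Entering loop: for idx in range(4):

After execution: running_total = 18
18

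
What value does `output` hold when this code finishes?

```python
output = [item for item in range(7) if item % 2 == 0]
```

Let's trace through this code step by step.

Initialize: output = [item for item in range(7) if item % 2 == 0]

After execution: output = [0, 2, 4, 6]
[0, 2, 4, 6]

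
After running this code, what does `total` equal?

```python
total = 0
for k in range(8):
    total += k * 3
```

Let's trace through this code step by step.

Initialize: total = 0
Entering loop: for k in range(8):

After execution: total = 84
84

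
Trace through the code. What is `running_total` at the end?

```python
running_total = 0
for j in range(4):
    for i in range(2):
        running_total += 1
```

Let's trace through this code step by step.

Initialize: running_total = 0
Entering loop: for j in range(4):

After execution: running_total = 8
8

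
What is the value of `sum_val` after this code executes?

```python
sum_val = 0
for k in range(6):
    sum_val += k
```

Let's trace through this code step by step.

Initialize: sum_val = 0
Entering loop: for k in range(6):

After execution: sum_val = 15
15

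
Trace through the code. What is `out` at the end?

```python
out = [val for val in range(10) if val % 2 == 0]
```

Let's trace through this code step by step.

Initialize: out = [val for val in range(10) if val % 2 == 0]

After execution: out = [0, 2, 4, 6, 8]
[0, 2, 4, 6, 8]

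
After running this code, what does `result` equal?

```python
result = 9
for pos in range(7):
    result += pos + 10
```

Let's trace through this code step by step.

Initialize: result = 9
Entering loop: for pos in range(7):

After execution: result = 100
100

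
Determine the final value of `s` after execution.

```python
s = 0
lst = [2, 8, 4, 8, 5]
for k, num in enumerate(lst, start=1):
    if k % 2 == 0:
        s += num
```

Let's trace through this code step by step.

Initialize: s = 0
Initialize: lst = [2, 8, 4, 8, 5]
Entering loop: for k, num in enumerate(lst, start=1):

After execution: s = 16
16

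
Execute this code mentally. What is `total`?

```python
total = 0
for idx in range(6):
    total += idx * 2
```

Let's trace through this code step by step.

Initialize: total = 0
Entering loop: for idx in range(6):

After execution: total = 30
30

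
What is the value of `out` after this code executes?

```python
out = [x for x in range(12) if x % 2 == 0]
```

Let's trace through this code step by step.

Initialize: out = [x for x in range(12) if x % 2 == 0]

After execution: out = [0, 2, 4, 6, 8, 10]
[0, 2, 4, 6, 8, 10]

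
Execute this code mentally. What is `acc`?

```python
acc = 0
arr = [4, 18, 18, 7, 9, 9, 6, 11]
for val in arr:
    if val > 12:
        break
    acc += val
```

Let's trace through this code step by step.

Initialize: acc = 0
Initialize: arr = [4, 18, 18, 7, 9, 9, 6, 11]
Entering loop: for val in arr:

After execution: acc = 4
4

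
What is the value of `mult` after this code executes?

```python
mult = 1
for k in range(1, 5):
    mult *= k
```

Let's trace through this code step by step.

Initialize: mult = 1
Entering loop: for k in range(1, 5):

After execution: mult = 24
24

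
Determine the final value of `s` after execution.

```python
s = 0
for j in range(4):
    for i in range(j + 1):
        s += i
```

Let's trace through this code step by step.

Initialize: s = 0
Entering loop: for j in range(4):

After execution: s = 10
10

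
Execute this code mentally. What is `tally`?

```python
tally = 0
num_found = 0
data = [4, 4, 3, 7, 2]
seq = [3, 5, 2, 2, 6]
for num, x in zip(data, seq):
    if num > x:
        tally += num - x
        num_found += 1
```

Let's trace through this code step by step.

Initialize: tally = 0
Initialize: num_found = 0
Initialize: data = [4, 4, 3, 7, 2]
Initialize: seq = [3, 5, 2, 2, 6]
Entering loop: for num, x in zip(data, seq):

After execution: tally = 7
7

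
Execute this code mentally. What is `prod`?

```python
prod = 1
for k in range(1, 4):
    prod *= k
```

Let's trace through this code step by step.

Initialize: prod = 1
Entering loop: for k in range(1, 4):

After execution: prod = 6
6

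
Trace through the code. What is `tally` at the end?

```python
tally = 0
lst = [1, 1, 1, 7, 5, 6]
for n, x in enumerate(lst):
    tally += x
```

Let's trace through this code step by step.

Initialize: tally = 0
Initialize: lst = [1, 1, 1, 7, 5, 6]
Entering loop: for n, x in enumerate(lst):

After execution: tally = 21
21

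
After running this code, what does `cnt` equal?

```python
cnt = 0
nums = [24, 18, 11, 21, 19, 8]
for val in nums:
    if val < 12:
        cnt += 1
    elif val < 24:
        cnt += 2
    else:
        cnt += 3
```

Let's trace through this code step by step.

Initialize: cnt = 0
Initialize: nums = [24, 18, 11, 21, 19, 8]
Entering loop: for val in nums:

After execution: cnt = 11
11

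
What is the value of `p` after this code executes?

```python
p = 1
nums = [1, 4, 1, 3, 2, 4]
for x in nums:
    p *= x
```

Let's trace through this code step by step.

Initialize: p = 1
Initialize: nums = [1, 4, 1, 3, 2, 4]
Entering loop: for x in nums:

After execution: p = 96
96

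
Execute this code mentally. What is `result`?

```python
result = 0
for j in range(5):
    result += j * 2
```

Let's trace through this code step by step.

Initialize: result = 0
Entering loop: for j in range(5):

After execution: result = 20
20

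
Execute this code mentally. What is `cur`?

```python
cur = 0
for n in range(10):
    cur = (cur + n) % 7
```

Let's trace through this code step by step.

Initialize: cur = 0
Entering loop: for n in range(10):

After execution: cur = 3
3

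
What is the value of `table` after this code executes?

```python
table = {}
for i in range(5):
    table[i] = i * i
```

Let's trace through this code step by step.

Initialize: table = {}
Entering loop: for i in range(5):

After execution: table = {0: 0, 1: 1, 2: 4, 3: 9, 4: 16}
{0: 0, 1: 1, 2: 4, 3: 9, 4: 16}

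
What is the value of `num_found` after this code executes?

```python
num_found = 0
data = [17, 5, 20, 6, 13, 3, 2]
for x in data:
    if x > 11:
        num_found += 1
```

Let's trace through this code step by step.

Initialize: num_found = 0
Initialize: data = [17, 5, 20, 6, 13, 3, 2]
Entering loop: for x in data:

After execution: num_found = 3
3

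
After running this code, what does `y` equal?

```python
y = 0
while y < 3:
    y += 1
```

Let's trace through this code step by step.

Initialize: y = 0
Entering loop: while y < 3:

After execution: y = 3
3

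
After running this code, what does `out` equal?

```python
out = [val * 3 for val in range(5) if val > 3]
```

Let's trace through this code step by step.

Initialize: out = [val * 3 for val in range(5) if val > 3]

After execution: out = [12]
[12]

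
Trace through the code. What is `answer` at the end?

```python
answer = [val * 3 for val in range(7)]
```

Let's trace through this code step by step.

Initialize: answer = [val * 3 for val in range(7)]

After execution: answer = [0, 3, 6, 9, 12, 15, 18]
[0, 3, 6, 9, 12, 15, 18]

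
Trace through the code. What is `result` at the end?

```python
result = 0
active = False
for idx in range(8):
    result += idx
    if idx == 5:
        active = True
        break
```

Let's trace through this code step by step.

Initialize: result = 0
Initialize: active = False
Entering loop: for idx in range(8):

After execution: result = 15
15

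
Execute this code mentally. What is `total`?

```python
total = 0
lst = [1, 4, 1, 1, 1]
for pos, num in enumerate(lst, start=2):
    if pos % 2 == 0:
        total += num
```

Let's trace through this code step by step.

Initialize: total = 0
Initialize: lst = [1, 4, 1, 1, 1]
Entering loop: for pos, num in enumerate(lst, start=2):

After execution: total = 3
3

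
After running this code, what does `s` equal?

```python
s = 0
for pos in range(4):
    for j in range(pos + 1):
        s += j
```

Let's trace through this code step by step.

Initialize: s = 0
Entering loop: for pos in range(4):

After execution: s = 10
10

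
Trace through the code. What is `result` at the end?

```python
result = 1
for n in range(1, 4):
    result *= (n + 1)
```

Let's trace through this code step by step.

Initialize: result = 1
Entering loop: for n in range(1, 4):

After execution: result = 24
24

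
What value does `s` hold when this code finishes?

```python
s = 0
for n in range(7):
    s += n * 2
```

Let's trace through this code step by step.

Initialize: s = 0
Entering loop: for n in range(7):

After execution: s = 42
42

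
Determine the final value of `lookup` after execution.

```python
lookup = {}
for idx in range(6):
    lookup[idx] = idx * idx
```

Let's trace through this code step by step.

Initialize: lookup = {}
Entering loop: for idx in range(6):

After execution: lookup = {0: 0, 1: 1, 2: 4, 3: 9, 4: 16, 5: 25}
{0: 0, 1: 1, 2: 4, 3: 9, 4: 16, 5: 25}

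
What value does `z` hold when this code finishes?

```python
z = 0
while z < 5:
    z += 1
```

Let's trace through this code step by step.

Initialize: z = 0
Entering loop: while z < 5:

After execution: z = 5
5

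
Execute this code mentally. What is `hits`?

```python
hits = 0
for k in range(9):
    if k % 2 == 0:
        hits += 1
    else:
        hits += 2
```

Let's trace through this code step by step.

Initialize: hits = 0
Entering loop: for k in range(9):

After execution: hits = 13
13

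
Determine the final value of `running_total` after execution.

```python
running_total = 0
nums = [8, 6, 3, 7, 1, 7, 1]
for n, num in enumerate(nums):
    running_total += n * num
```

Let's trace through this code step by step.

Initialize: running_total = 0
Initialize: nums = [8, 6, 3, 7, 1, 7, 1]
Entering loop: for n, num in enumerate(nums):

After execution: running_total = 78
78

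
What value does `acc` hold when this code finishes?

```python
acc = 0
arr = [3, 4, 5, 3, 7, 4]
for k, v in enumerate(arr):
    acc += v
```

Let's trace through this code step by step.

Initialize: acc = 0
Initialize: arr = [3, 4, 5, 3, 7, 4]
Entering loop: for k, v in enumerate(arr):

After execution: acc = 26
26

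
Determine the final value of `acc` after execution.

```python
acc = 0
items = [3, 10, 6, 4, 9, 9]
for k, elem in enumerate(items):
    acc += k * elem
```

Let's trace through this code step by step.

Initialize: acc = 0
Initialize: items = [3, 10, 6, 4, 9, 9]
Entering loop: for k, elem in enumerate(items):

After execution: acc = 115
115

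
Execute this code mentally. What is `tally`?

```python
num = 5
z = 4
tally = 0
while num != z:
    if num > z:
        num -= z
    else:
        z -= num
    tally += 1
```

Let's trace through this code step by step.

Initialize: num = 5
Initialize: z = 4
Initialize: tally = 0
Entering loop: while num != z:

After execution: tally = 4
4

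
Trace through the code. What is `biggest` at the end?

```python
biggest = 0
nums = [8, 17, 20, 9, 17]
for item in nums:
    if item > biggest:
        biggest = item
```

Let's trace through this code step by step.

Initialize: biggest = 0
Initialize: nums = [8, 17, 20, 9, 17]
Entering loop: for item in nums:

After execution: biggest = 20
20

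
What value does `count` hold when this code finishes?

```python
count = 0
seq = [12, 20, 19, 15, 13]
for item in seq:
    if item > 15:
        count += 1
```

Let's trace through this code step by step.

Initialize: count = 0
Initialize: seq = [12, 20, 19, 15, 13]
Entering loop: for item in seq:

After execution: count = 2
2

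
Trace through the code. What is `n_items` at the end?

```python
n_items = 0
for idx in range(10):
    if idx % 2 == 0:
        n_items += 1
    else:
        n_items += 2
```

Let's trace through this code step by step.

Initialize: n_items = 0
Entering loop: for idx in range(10):

After execution: n_items = 15
15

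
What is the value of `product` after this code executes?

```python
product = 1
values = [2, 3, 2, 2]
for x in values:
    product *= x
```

Let's trace through this code step by step.

Initialize: product = 1
Initialize: values = [2, 3, 2, 2]
Entering loop: for x in values:

After execution: product = 24
24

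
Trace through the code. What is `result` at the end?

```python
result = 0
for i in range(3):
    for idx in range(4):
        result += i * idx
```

Let's trace through this code step by step.

Initialize: result = 0
Entering loop: for i in range(3):

After execution: result = 18
18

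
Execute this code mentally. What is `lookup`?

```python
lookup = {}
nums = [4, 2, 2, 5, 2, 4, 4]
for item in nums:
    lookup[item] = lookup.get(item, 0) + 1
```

Let's trace through this code step by step.

Initialize: lookup = {}
Initialize: nums = [4, 2, 2, 5, 2, 4, 4]
Entering loop: for item in nums:

After execution: lookup = {4: 3, 2: 3, 5: 1}
{4: 3, 2: 3, 5: 1}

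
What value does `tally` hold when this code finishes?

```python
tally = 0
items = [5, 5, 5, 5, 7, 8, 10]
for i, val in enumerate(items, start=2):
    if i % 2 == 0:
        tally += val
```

Let's trace through this code step by step.

Initialize: tally = 0
Initialize: items = [5, 5, 5, 5, 7, 8, 10]
Entering loop: for i, val in enumerate(items, start=2):

After execution: tally = 27
27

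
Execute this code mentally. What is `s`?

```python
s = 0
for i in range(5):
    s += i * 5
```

Let's trace through this code step by step.

Initialize: s = 0
Entering loop: for i in range(5):

After execution: s = 50
50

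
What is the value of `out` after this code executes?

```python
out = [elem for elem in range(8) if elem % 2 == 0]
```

Let's trace through this code step by step.

Initialize: out = [elem for elem in range(8) if elem % 2 == 0]

After execution: out = [0, 2, 4, 6]
[0, 2, 4, 6]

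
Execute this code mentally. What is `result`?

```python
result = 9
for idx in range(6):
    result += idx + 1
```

Let's trace through this code step by step.

Initialize: result = 9
Entering loop: for idx in range(6):

After execution: result = 30
30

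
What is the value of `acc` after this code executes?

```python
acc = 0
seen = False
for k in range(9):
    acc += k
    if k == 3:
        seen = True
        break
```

Let's trace through this code step by step.

Initialize: acc = 0
Initialize: seen = False
Entering loop: for k in range(9):

After execution: acc = 6
6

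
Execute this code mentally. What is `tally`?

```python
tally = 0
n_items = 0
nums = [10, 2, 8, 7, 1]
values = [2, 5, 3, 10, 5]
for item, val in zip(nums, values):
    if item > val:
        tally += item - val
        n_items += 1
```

Let's trace through this code step by step.

Initialize: tally = 0
Initialize: n_items = 0
Initialize: nums = [10, 2, 8, 7, 1]
Initialize: values = [2, 5, 3, 10, 5]
Entering loop: for item, val in zip(nums, values):

After execution: tally = 13
13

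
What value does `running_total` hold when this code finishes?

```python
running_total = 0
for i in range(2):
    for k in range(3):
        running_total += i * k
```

Let's trace through this code step by step.

Initialize: running_total = 0
Entering loop: for i in range(2):

After execution: running_total = 3
3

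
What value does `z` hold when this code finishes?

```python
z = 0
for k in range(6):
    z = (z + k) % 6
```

Let's trace through this code step by step.

Initialize: z = 0
Entering loop: for k in range(6):

After execution: z = 3
3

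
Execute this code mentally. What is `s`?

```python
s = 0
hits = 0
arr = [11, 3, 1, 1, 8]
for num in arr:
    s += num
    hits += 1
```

Let's trace through this code step by step.

Initialize: s = 0
Initialize: hits = 0
Initialize: arr = [11, 3, 1, 1, 8]
Entering loop: for num in arr:

After execution: s = 24
24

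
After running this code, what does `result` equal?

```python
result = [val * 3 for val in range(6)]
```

Let's trace through this code step by step.

Initialize: result = [val * 3 for val in range(6)]

After execution: result = [0, 3, 6, 9, 12, 15]
[0, 3, 6, 9, 12, 15]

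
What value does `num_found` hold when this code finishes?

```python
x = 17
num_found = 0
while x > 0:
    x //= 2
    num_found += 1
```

Let's trace through this code step by step.

Initialize: x = 17
Initialize: num_found = 0
Entering loop: while x > 0:

After execution: num_found = 5
5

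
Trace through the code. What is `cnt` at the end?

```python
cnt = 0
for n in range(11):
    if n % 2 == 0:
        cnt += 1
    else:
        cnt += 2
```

Let's trace through this code step by step.

Initialize: cnt = 0
Entering loop: for n in range(11):

After execution: cnt = 16
16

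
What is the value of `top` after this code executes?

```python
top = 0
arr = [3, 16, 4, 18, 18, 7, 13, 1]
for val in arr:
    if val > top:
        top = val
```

Let's trace through this code step by step.

Initialize: top = 0
Initialize: arr = [3, 16, 4, 18, 18, 7, 13, 1]
Entering loop: for val in arr:

After execution: top = 18
18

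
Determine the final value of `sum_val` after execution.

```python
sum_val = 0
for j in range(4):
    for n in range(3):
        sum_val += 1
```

Let's trace through this code step by step.

Initialize: sum_val = 0
Entering loop: for j in range(4):

After execution: sum_val = 12
12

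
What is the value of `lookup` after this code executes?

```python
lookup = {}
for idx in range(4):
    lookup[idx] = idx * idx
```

Let's trace through this code step by step.

Initialize: lookup = {}
Entering loop: for idx in range(4):

After execution: lookup = {0: 0, 1: 1, 2: 4, 3: 9}
{0: 0, 1: 1, 2: 4, 3: 9}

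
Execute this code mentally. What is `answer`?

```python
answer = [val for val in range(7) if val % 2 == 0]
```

Let's trace through this code step by step.

Initialize: answer = [val for val in range(7) if val % 2 == 0]

After execution: answer = [0, 2, 4, 6]
[0, 2, 4, 6]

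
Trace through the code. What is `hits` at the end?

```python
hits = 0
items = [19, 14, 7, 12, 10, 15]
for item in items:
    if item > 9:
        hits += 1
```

Let's trace through this code step by step.

Initialize: hits = 0
Initialize: items = [19, 14, 7, 12, 10, 15]
Entering loop: for item in items:

After execution: hits = 5
5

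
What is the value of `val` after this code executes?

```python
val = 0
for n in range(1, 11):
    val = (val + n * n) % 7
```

Let's trace through this code step by step.

Initialize: val = 0
Entering loop: for n in range(1, 11):

After execution: val = 0
0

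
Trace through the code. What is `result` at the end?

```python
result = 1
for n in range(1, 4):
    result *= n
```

Let's trace through this code step by step.

Initialize: result = 1
Entering loop: for n in range(1, 4):

After execution: result = 6
6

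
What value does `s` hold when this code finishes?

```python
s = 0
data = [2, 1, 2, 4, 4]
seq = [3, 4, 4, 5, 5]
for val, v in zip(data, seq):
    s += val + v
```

Let's trace through this code step by step.

Initialize: s = 0
Initialize: data = [2, 1, 2, 4, 4]
Initialize: seq = [3, 4, 4, 5, 5]
Entering loop: for val, v in zip(data, seq):

After execution: s = 34
34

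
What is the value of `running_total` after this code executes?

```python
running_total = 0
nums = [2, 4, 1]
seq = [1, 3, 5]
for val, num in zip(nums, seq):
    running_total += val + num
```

Let's trace through this code step by step.

Initialize: running_total = 0
Initialize: nums = [2, 4, 1]
Initialize: seq = [1, 3, 5]
Entering loop: for val, num in zip(nums, seq):

After execution: running_total = 16
16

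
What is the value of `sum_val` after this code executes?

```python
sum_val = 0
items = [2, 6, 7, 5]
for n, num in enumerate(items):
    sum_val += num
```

Let's trace through this code step by step.

Initialize: sum_val = 0
Initialize: items = [2, 6, 7, 5]
Entering loop: for n, num in enumerate(items):

After execution: sum_val = 20
20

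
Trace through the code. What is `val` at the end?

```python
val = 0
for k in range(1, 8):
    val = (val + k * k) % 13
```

Let's trace through this code step by step.

Initialize: val = 0
Entering loop: for k in range(1, 8):

After execution: val = 10
10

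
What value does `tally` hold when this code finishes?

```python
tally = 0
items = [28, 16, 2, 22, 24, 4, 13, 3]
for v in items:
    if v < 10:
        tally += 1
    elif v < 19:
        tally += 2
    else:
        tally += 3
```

Let's trace through this code step by step.

Initialize: tally = 0
Initialize: items = [28, 16, 2, 22, 24, 4, 13, 3]
Entering loop: for v in items:

After execution: tally = 16
16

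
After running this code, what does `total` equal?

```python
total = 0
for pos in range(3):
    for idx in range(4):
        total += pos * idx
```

Let's trace through this code step by step.

Initialize: total = 0
Entering loop: for pos in range(3):

After execution: total = 18
18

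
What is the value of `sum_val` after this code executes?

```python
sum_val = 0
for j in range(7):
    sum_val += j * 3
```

Let's trace through this code step by step.

Initialize: sum_val = 0
Entering loop: for j in range(7):

After execution: sum_val = 63
63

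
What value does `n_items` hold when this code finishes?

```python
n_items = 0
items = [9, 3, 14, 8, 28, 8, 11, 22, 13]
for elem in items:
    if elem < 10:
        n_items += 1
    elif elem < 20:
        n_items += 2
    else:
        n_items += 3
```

Let's trace through this code step by step.

Initialize: n_items = 0
Initialize: items = [9, 3, 14, 8, 28, 8, 11, 22, 13]
Entering loop: for elem in items:

After execution: n_items = 16
16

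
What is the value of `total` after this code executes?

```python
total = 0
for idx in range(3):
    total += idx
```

Let's trace through this code step by step.

Initialize: total = 0
Entering loop: for idx in range(3):

After execution: total = 3
3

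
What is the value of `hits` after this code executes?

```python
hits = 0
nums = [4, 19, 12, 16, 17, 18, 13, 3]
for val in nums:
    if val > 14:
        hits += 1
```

Let's trace through this code step by step.

Initialize: hits = 0
Initialize: nums = [4, 19, 12, 16, 17, 18, 13, 3]
Entering loop: for val in nums:

After execution: hits = 4
4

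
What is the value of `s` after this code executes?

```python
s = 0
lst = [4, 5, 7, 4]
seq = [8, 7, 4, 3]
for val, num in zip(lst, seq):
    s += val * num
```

Let's trace through this code step by step.

Initialize: s = 0
Initialize: lst = [4, 5, 7, 4]
Initialize: seq = [8, 7, 4, 3]
Entering loop: for val, num in zip(lst, seq):

After execution: s = 107
107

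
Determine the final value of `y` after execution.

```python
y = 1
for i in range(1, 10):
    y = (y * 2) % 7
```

Let's trace through this code step by step.

Initialize: y = 1
Entering loop: for i in range(1, 10):

After execution: y = 1
1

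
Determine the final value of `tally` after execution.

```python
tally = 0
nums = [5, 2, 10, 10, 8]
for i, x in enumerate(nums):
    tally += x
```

Let's trace through this code step by step.

Initialize: tally = 0
Initialize: nums = [5, 2, 10, 10, 8]
Entering loop: for i, x in enumerate(nums):

After execution: tally = 35
35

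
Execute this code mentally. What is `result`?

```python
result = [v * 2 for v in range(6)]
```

Let's trace through this code step by step.

Initialize: result = [v * 2 for v in range(6)]

After execution: result = [0, 2, 4, 6, 8, 10]
[0, 2, 4, 6, 8, 10]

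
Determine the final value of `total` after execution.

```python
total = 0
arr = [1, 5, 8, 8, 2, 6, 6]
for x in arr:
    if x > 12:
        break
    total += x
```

Let's trace through this code step by step.

Initialize: total = 0
Initialize: arr = [1, 5, 8, 8, 2, 6, 6]
Entering loop: for x in arr:

After execution: total = 36
36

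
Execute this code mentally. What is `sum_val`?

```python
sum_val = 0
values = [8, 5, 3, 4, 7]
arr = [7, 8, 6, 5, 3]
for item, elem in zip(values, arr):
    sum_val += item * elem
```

Let's trace through this code step by step.

Initialize: sum_val = 0
Initialize: values = [8, 5, 3, 4, 7]
Initialize: arr = [7, 8, 6, 5, 3]
Entering loop: for item, elem in zip(values, arr):

After execution: sum_val = 155
155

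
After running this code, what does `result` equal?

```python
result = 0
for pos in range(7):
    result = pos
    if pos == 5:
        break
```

Let's trace through this code step by step.

Initialize: result = 0
Entering loop: for pos in range(7):

After execution: result = 5
5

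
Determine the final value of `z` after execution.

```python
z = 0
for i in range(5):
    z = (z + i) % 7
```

Let's trace through this code step by step.

Initialize: z = 0
Entering loop: for i in range(5):

After execution: z = 3
3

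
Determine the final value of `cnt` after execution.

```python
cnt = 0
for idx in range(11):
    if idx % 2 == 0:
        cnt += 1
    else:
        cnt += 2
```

Let's trace through this code step by step.

Initialize: cnt = 0
Entering loop: for idx in range(11):

After execution: cnt = 16
16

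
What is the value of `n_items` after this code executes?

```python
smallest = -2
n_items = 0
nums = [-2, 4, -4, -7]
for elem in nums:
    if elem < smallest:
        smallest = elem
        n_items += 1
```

Let's trace through this code step by step.

Initialize: smallest = -2
Initialize: n_items = 0
Initialize: nums = [-2, 4, -4, -7]
Entering loop: for elem in nums:

After execution: n_items = 2
2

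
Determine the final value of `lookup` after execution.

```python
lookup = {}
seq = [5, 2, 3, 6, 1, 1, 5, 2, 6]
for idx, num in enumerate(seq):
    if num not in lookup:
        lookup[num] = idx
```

Let's trace through this code step by step.

Initialize: lookup = {}
Initialize: seq = [5, 2, 3, 6, 1, 1, 5, 2, 6]
Entering loop: for idx, num in enumerate(seq):

After execution: lookup = {5: 0, 2: 1, 3: 2, 6: 3, 1: 4}
{5: 0, 2: 1, 3: 2, 6: 3, 1: 4}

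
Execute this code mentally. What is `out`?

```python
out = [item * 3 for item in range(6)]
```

Let's trace through this code step by step.

Initialize: out = [item * 3 for item in range(6)]

After execution: out = [0, 3, 6, 9, 12, 15]
[0, 3, 6, 9, 12, 15]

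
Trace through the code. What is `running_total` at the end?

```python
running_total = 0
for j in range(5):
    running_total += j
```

Let's trace through this code step by step.

Initialize: running_total = 0
Entering loop: for j in range(5):

After execution: running_total = 10
10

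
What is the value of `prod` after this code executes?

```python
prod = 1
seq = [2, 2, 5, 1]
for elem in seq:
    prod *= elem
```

Let's trace through this code step by step.

Initialize: prod = 1
Initialize: seq = [2, 2, 5, 1]
Entering loop: for elem in seq:

After execution: prod = 20
20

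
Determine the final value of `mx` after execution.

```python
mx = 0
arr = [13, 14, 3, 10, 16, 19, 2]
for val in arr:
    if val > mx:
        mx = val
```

Let's trace through this code step by step.

Initialize: mx = 0
Initialize: arr = [13, 14, 3, 10, 16, 19, 2]
Entering loop: for val in arr:

After execution: mx = 19
19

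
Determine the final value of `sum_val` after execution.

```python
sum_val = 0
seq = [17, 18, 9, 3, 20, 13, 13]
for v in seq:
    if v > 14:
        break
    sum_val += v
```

Let's trace through this code step by step.

Initialize: sum_val = 0
Initialize: seq = [17, 18, 9, 3, 20, 13, 13]
Entering loop: for v in seq:

After execution: sum_val = 0
0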